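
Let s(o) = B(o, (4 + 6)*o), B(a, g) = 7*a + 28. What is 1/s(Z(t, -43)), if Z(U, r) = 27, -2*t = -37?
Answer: 1/217 ≈ 0.0046083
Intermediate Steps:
t = 37/2 (t = -½*(-37) = 37/2 ≈ 18.500)
B(a, g) = 28 + 7*a
s(o) = 28 + 7*o
1/s(Z(t, -43)) = 1/(28 + 7*27) = 1/(28 + 189) = 1/217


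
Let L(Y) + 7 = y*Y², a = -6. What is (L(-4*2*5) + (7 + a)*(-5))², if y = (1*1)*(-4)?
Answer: 41113744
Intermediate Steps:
y = -4 (y = 1*(-4) = -4)
L(Y) = -7 - 4*Y²
(L(-4*2*5) + (7 + a)*(-5))² = ((-7 - 4*(-4*2*5)²) + (7 - 6)*(-5))² = ((-7 - 4*(-8*5)²) + 1*(-5))² = ((-7 - 4*(-40)²) - 5)² = ((-7 - 4*1600) - 5)² = ((-7 - 6400) - 5)² = (-6407 - 5)² = (-6412)² = 41113744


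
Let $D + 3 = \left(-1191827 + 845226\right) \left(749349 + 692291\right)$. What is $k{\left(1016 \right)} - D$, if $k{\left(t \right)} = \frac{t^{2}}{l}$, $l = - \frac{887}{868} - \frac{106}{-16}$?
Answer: $\frac{4860329483105877}{9727} \approx 4.9967 \cdot 10^{11}$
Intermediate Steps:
$D = -499673865643$ ($D = -3 + \left(-1191827 + 845226\right) \left(749349 + 692291\right) = -3 - 499673865640 = -499673865643$)
$l = \frac{9727}{1736}$ ($l = \left(-887\right) \frac{1}{868} - - \frac{53}{8} = - \frac{887}{868} + \frac{53}{8} = \frac{9727}{1736} \approx 5.6031$)
$k{\left(t \right)} = \frac{1736 t^{2}}{9727}$ ($k{\left(t \right)} = \frac{t^{2}}{\frac{9727}{1736}} = t^{2} \cdot \frac{1736}{9727} = \frac{1736 t^{2}}{9727}$)
$k{\left(1016 \right)} - D = \frac{1736 \cdot 1016^{2}}{9727} - -499673865643 = \frac{1736}{9727} \cdot 1032256 + 499673865643 = \frac{1791996416}{9727} + 499673865643 = \frac{4860329483105877}{9727}$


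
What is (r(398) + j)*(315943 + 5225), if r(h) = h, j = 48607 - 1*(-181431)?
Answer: 74008669248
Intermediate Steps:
j = 230038 (j = 48607 + 181431 = 230038)
(r(398) + j)*(315943 + 5225) = (398 + 230038)*(315943 + 5225) = 230436*321168 = 74008669248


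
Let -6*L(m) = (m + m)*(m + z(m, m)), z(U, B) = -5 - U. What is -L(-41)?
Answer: 205/3 ≈ 68.333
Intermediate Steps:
L(m) = 5*m/3 (L(m) = -(m + m)*(m + (-5 - m))/6 = -2*m*(-5)/6 = -(-5)*m/3 = 5*m/3)
-L(-41) = -5*(-41)/3 = -1*(-205/3) = 205/3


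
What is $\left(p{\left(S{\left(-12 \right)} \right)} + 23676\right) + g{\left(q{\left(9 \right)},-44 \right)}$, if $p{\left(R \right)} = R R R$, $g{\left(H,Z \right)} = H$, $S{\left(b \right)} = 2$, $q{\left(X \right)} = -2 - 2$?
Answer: $23680$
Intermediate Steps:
$q{\left(X \right)} = -4$ ($q{\left(X \right)} = -2 - 2 = -4$)
$p{\left(R \right)} = R^{3}$ ($p{\left(R \right)} = R^{2} R = R^{3}$)
$\left(p{\left(S{\left(-12 \right)} \right)} + 23676\right) + g{\left(q{\left(9 \right)},-44 \right)} = \left(2^{3} + 23676\right) - 4 = \left(8 + 23676\right) - 4 = 23684 - 4 = 23680$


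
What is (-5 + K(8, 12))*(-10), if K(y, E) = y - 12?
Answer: 90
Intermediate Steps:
K(y, E) = -12 + y
(-5 + K(8, 12))*(-10) = (-5 + (-12 + 8))*(-10) = (-5 - 4)*(-10) = -9*(-10) = 90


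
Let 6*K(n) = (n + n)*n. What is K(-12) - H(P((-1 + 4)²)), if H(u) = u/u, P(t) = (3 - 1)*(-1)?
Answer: 47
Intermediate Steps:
P(t) = -2 (P(t) = 2*(-1) = -2)
K(n) = n²/3 (K(n) = ((n + n)*n)/6 = ((2*n)*n)/6 = (2*n²)/6 = n²/3)
H(u) = 1
K(-12) - H(P((-1 + 4)²)) = (⅓)*(-12)² - 1*1 = (⅓)*144 - 1 = 48 - 1 = 47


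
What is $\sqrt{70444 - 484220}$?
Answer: $4 i \sqrt{25861} \approx 643.25 i$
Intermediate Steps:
$\sqrt{70444 - 484220} = \sqrt{-413776} = 4 i \sqrt{25861}$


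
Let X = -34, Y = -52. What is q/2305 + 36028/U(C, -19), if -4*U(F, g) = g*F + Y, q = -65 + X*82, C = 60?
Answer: 41097173/343445 ≈ 119.66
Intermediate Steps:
q = -2853 (q = -65 - 34*82 = -65 - 2788 = -2853)
U(F, g) = 13 - F*g/4 (U(F, g) = -(g*F - 52)/4 = -(F*g - 52)/4 = -(-52 + F*g)/4 = 13 - F*g/4)
q/2305 + 36028/U(C, -19) = -2853/2305 + 36028/(13 - ¼*60*(-19)) = -2853*1/2305 + 36028/(13 + 285) = -2853/2305 + 36028/298 = -2853/2305 + 36028*(1/298) = -2853/2305 + 18014/149 = 41097173/343445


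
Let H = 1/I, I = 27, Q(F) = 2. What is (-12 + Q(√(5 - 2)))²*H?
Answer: 100/27 ≈ 3.7037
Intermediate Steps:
H = 1/27 ≈ 0.037037
(-12 + Q(√(5 - 2)))²*H = (-12 + 2)²*(1/27) = (-10)²*(1/27) = 100*(1/27) = 100/27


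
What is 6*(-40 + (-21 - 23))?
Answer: -504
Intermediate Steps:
6*(-40 + (-21 - 23)) = 6*(-40 - 44) = 6*(-84) = -504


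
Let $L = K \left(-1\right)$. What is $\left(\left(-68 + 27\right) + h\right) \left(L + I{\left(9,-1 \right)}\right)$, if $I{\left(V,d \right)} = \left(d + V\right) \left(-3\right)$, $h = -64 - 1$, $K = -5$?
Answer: $2014$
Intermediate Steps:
$L = 5$ ($L = \left(-5\right) \left(-1\right) = 5$)
$h = -65$ ($h = -64 - 1 = -65$)
$I{\left(V,d \right)} = - 3 V - 3 d$ ($I{\left(V,d \right)} = \left(V + d\right) \left(-3\right) = - 3 V - 3 d$)
$\left(\left(-68 + 27\right) + h\right) \left(L + I{\left(9,-1 \right)}\right) = \left(\left(-68 + 27\right) - 65\right) \left(5 - 24\right) = \left(-41 - 65\right) \left(5 + \left(-27 + 3\right)\right) = - 106 \left(5 - 24\right) = \left(-106\right) \left(-19\right) = 2014$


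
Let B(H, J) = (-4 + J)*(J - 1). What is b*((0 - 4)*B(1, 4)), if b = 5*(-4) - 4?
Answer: 0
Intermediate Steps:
B(H, J) = (-1 + J)*(-4 + J) (B(H, J) = (-4 + J)*(-1 + J) = (-1 + J)*(-4 + J))
b = -24 (b = -20 - 4 = -24)
b*((0 - 4)*B(1, 4)) = -24*(0 - 4)*(4 + 4² - 5*4) = -(-96)*(4 + 16 - 20) = -(-96)*0 = -24*0 = 0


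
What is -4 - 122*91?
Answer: -11106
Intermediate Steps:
-4 - 122*91 = -4 - 11102 = -11106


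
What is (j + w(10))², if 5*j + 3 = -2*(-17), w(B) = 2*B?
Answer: 17161/25 ≈ 686.44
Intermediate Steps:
j = 31/5 (j = -⅗ + (-2*(-17))/5 = -⅗ + (⅕)*34 = -⅗ + 34/5 = 31/5 ≈ 6.2000)
(j + w(10))² = (31/5 + 2*10)² = (31/5 + 20)² = (131/5)² = 17161/25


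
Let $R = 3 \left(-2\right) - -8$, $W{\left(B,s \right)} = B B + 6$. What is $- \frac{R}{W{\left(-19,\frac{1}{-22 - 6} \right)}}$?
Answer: $- \frac{2}{367} \approx -0.0054496$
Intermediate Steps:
$W{\left(B,s \right)} = 6 + B^{2}$ ($W{\left(B,s \right)} = B^{2} + 6 = 6 + B^{2}$)
$R = 2$ ($R = -6 + \left(-1 + 9\right) = -6 + 8 = 2$)
$- \frac{R}{W{\left(-19,\frac{1}{-22 - 6} \right)}} = - \frac{2}{6 + \left(-19\right)^{2}} = - \frac{2}{6 + 361} = - \frac{2}{367}$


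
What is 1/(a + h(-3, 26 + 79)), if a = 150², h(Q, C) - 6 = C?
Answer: 1/22611 ≈ 4.4226e-5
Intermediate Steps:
h(Q, C) = 6 + C
a = 22500
1/(a + h(-3, 26 + 79)) = 1/(22500 + (6 + (26 + 79))) = 1/(22500 + (6 + 105)) = 1/(22500 + 111) = 1/22611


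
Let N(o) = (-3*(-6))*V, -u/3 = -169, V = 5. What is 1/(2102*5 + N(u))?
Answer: 1/10600 ≈ 9.4340e-5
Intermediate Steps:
u = 507 (u = -3*(-169) = 507)
N(o) = 90 (N(o) = -3*(-6)*5 = 18*5 = 90)
1/(2102*5 + N(u)) = 1/(2102*5 + 90) = 1/(10510 + 90) = 1/10600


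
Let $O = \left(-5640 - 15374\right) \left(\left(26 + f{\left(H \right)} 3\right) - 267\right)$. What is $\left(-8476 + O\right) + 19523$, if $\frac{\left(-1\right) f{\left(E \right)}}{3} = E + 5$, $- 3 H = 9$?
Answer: $5453673$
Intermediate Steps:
$H = -3$ ($H = \left(- \frac{1}{3}\right) 9 = -3$)
$f{\left(E \right)} = -15 - 3 E$ ($f{\left(E \right)} = - 3 \left(E + 5\right) = - 3 \left(5 + E\right) = -15 - 3 E$)
$O = 5442626$ ($O = \left(-5640 - 15374\right) \left(\left(26 + \left(-15 - -9\right) 3\right) - 267\right) = - 21014 \left(\left(26 + \left(-15 + 9\right) 3\right) - 267\right) = - 21014 \left(\left(26 - 18\right) - 267\right) = - 21014 \left(8 - 267\right) = \left(-21014\right) \left(-259\right) = 5442626$)
$\left(-8476 + O\right) + 19523 = \left(-8476 + 5442626\right) + 19523 = 5434150 + 19523 = 5453673$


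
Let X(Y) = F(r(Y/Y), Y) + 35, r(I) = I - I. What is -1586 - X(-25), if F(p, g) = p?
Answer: -1621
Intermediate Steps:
r(I) = 0
X(Y) = 35 (X(Y) = 0 + 35 = 35)
-1586 - X(-25) = -1586 - 1*35 = -1586 - 35 = -1621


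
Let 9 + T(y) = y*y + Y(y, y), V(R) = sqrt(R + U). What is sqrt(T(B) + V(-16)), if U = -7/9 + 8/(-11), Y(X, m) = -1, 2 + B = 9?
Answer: sqrt(42471 + 33*I*sqrt(19063))/33 ≈ 6.254 + 0.3345*I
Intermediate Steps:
B = 7 (B = -2 + 9 = 7)
U = -149/99 (U = -7*1/9 + 8*(-1/11) = -7/9 - 8/11 = -149/99 ≈ -1.5051)
V(R) = sqrt(-149/99 + R) (V(R) = sqrt(R - 149/99) = sqrt(-149/99 + R))
T(y) = -10 + y**2 (T(y) = -9 + (y*y - 1) = -9 + (y**2 - 1) = -9 + (-1 + y**2) = -10 + y**2)
sqrt(T(B) + V(-16)) = sqrt((-10 + 7**2) + sqrt(-1639 + 1089*(-16))/33) = sqrt((-10 + 49) + sqrt(-1639 - 17424)/33) = sqrt(39 + sqrt(-19063)/33) = sqrt(39 + (I*sqrt(19063))/33) = sqrt(39 + I*sqrt(19063)/33)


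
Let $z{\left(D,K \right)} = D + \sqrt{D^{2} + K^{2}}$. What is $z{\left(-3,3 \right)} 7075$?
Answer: $-21225 + 21225 \sqrt{2} \approx 8791.7$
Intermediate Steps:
$z{\left(-3,3 \right)} 7075 = \left(-3 + \sqrt{\left(-3\right)^{2} + 3^{2}}\right) 7075 = \left(-3 + \sqrt{9 + 9}\right) 7075 = \left(-3 + \sqrt{18}\right) 7075 = \left(-3 + 3 \sqrt{2}\right) 7075 = -21225 + 21225 \sqrt{2}$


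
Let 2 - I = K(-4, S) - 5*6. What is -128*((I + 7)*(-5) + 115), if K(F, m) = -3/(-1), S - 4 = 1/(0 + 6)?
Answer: 8320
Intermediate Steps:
S = 25/6 (S = 4 + 1/(0 + 6) = 4 + 1/6 = 25/6 ≈ 4.1667)
K(F, m) = 3 (K(F, m) = -3*(-1) = 3)
I = 29 (I = 2 - (3 - 5*6) = 2 - (3 - 1*30) = 2 - (3 - 30) = 2 - 1*(-27) = 2 + 27 = 29)
-128*((I + 7)*(-5) + 115) = -128*((29 + 7)*(-5) + 115) = -128*(36*(-5) + 115) = -128*(-180 + 115) = -128*(-65) = 8320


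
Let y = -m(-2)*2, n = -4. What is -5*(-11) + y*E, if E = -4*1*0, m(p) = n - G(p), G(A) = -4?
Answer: 55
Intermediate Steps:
m(p) = 0 (m(p) = -4 - 1*(-4) = -4 + 4 = 0)
E = 0 (E = -4*0 = 0)
y = 0 (y = -1*0*2 = 0*2 = 0)
-5*(-11) + y*E = -5*(-11) + 0*0 = -1*(-55) + 0 = 55 + 0 = 55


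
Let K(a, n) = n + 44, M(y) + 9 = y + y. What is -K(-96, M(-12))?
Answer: -11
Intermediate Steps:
M(y) = -9 + 2*y (M(y) = -9 + (y + y) = -9 + 2*y)
K(a, n) = 44 + n
-K(-96, M(-12)) = -(44 + (-9 + 2*(-12))) = -(44 + (-9 - 24)) = -(44 - 33) = -1*11 = -11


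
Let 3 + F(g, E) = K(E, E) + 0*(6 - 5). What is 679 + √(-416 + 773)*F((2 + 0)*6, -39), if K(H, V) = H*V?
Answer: 679 + 1518*√357 ≈ 29361.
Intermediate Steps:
F(g, E) = -3 + E² (F(g, E) = -3 + (E*E + 0*(6 - 5)) = -3 + (E² + 0*1) = -3 + (E² + 0) = -3 + E²)
679 + √(-416 + 773)*F((2 + 0)*6, -39) = 679 + √(-416 + 773)*(-3 + (-39)²) = 679 + √357*(-3 + 1521) = 679 + √357*1518 = 679 + 1518*√357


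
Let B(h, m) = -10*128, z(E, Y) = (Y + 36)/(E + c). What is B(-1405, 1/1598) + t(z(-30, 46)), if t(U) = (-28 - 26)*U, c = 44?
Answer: -11174/7 ≈ -1596.3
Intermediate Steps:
z(E, Y) = (36 + Y)/(44 + E) (z(E, Y) = (Y + 36)/(E + 44) = (36 + Y)/(44 + E))
B(h, m) = -1280
t(U) = -54*U
B(-1405, 1/1598) + t(z(-30, 46)) = -1280 - 54*(36 + 46)/(44 - 30) = -1280 - 54*82/14 = -1280 - 27*82/7 = -1280 - 54*41/7 = -1280 - 2214/7 = -11174/7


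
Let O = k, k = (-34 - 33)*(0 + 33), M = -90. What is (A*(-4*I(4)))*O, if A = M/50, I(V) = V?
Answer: -318384/5 ≈ -63677.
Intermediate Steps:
k = -2211 (k = -67*33 = -2211)
O = -2211
A = -9/5 (A = -90/50 = -90*1/50 = -9/5 ≈ -1.8000)
(A*(-4*I(4)))*O = -(-36)*4/5*(-2211) = -9/5*(-16)*(-2211) = (144/5)*(-2211) = -318384/5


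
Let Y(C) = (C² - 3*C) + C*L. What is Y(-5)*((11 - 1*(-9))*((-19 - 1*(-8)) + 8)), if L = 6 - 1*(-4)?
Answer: 600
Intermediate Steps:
L = 10 (L = 6 + 4 = 10)
Y(C) = C² + 7*C (Y(C) = (C² - 3*C) + C*10 = (C² - 3*C) + 10*C = C² + 7*C)
Y(-5)*((11 - 1*(-9))*((-19 - 1*(-8)) + 8)) = (-5*(7 - 5))*((11 - 1*(-9))*((-19 - 1*(-8)) + 8)) = (-5*2)*((11 + 9)*((-19 + 8) + 8)) = -200*(-11 + 8) = -200*(-3) = -10*(-60) = 600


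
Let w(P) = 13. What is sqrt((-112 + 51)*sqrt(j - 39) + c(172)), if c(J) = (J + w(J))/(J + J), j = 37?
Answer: sqrt(15910 - 1804624*I*sqrt(2))/172 ≈ 6.5881 - 6.5472*I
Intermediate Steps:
c(J) = (13 + J)/(2*J) (c(J) = (J + 13)/(J + J) = (13 + J)/((2*J)) = (13 + J)*(1/(2*J)) = (13 + J)/(2*J))
sqrt((-112 + 51)*sqrt(j - 39) + c(172)) = sqrt((-112 + 51)*sqrt(37 - 39) + (1/2)*(13 + 172)/172) = sqrt(-61*I*sqrt(2) + (1/2)*(1/172)*185) = sqrt(-61*I*sqrt(2) + 185/344) = sqrt(185/344 - 61*I*sqrt(2))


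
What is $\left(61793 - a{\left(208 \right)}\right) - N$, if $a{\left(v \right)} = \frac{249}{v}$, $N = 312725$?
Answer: $- \frac{52194105}{208} \approx -2.5093 \cdot 10^{5}$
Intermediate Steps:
$\left(61793 - a{\left(208 \right)}\right) - N = \left(61793 - \frac{249}{208}\right) - 312725 = \frac{12852695}{208} - 312725 = - \frac{52194105}{208}$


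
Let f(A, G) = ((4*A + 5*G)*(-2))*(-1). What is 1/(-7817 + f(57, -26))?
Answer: -1/7621 ≈ -0.00013122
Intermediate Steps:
f(A, G) = 8*A + 10*G (f(A, G) = (-10*G - 8*A)*(-1) = 8*A + 10*G)
1/(-7817 + f(57, -26)) = 1/(-7817 + (8*57 + 10*(-26))) = 1/(-7817 + (456 - 260)) = 1/(-7817 + 196) = 1/(-7621) = -1/7621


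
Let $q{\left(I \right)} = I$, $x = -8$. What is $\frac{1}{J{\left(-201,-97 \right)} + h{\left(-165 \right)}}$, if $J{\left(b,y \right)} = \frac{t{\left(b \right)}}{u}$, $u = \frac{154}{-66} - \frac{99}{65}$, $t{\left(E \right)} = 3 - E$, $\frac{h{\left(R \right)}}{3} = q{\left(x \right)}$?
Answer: $- \frac{188}{14457} \approx -0.013004$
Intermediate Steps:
$h{\left(R \right)} = -24$ ($h{\left(R \right)} = 3 \left(-8\right) = -24$)
$u = - \frac{752}{195}$ ($u = 154 \left(- \frac{1}{66}\right) - \frac{99}{65} = - \frac{7}{3} - \frac{99}{65} = - \frac{752}{195} \approx -3.8564$)
$J{\left(b,y \right)} = - \frac{585}{752} + \frac{195 b}{752}$ ($J{\left(b,y \right)} = \frac{3 - b}{- \frac{752}{195}} = \left(3 - b\right) \left(- \frac{195}{752}\right) = - \frac{585}{752} + \frac{195 b}{752}$)
$\frac{1}{J{\left(-201,-97 \right)} + h{\left(-165 \right)}} = \frac{1}{\left(- \frac{585}{752} + \frac{195}{752} \left(-201\right)\right) - 24} = \frac{1}{\left(- \frac{585}{752} - \frac{39195}{752}\right) - 24} = \frac{1}{- \frac{9945}{188} - 24} = \frac{1}{- \frac{14457}{188}} = - \frac{188}{14457}$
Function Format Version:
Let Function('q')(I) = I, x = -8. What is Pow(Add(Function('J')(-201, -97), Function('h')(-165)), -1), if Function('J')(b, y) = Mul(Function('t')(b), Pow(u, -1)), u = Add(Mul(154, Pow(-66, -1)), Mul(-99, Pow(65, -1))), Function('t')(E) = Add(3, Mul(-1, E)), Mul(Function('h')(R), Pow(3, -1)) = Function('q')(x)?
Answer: Rational(-188, 14457) ≈ -0.013004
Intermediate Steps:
Function('h')(R) = -24 (Function('h')(R) = Mul(3, -8) = -24)
u = Rational(-752, 195) (u = Add(Mul(154, Rational(-1, 66)), Mul(-99, Rational(1, 65))) = Add(Rational(-7, 3), Rational(-99, 65)) = Rational(-752, 195) ≈ -3.8564)
Function('J')(b, y) = Add(Rational(-585, 752), Mul(Rational(195, 752), b)) (Function('J')(b, y) = Mul(Add(3, Mul(-1, b)), Pow(Rational(-752, 195), -1)) = Mul(Add(3, Mul(-1, b)), Rational(-195, 752)) = Add(Rational(-585, 752), Mul(Rational(195, 752), b)))
Pow(Add(Function('J')(-201, -97), Function('h')(-165)), -1) = Pow(Add(Add(Rational(-585, 752), Mul(Rational(195, 752), -201)), -24), -1) = Pow(Add(Add(Rational(-585, 752), Rational(-39195, 752)), -24), -1) = Pow(Add(Rational(-9945, 188), -24), -1) = Pow(Rational(-14457, 188), -1) = Rational(-188, 14457)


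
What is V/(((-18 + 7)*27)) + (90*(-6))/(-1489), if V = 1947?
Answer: -82991/13401 ≈ -6.1929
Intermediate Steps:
V/(((-18 + 7)*27)) + (90*(-6))/(-1489) = 1947/(((-18 + 7)*27)) + (90*(-6))/(-1489) = 1947/((-11*27)) - 540*(-1/1489) = 1947/(-297) + 540/1489 = 1947*(-1/297) + 540/1489 = -59/9 + 540/1489 = -82991/13401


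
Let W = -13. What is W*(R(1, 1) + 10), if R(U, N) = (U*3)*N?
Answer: -169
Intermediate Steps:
R(U, N) = 3*N*U (R(U, N) = (3*U)*N = 3*N*U)
W*(R(1, 1) + 10) = -13*(3*1*1 + 10) = -13*(3 + 10) = -13*13 = -169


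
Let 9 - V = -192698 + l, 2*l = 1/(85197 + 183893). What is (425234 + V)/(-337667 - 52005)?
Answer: -332563487379/209713676960 ≈ -1.5858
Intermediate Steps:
l = 1/538180 (l = 1/(2*(85197 + 183893)) = (½)/269090 = (½)*(1/269090) = 1/538180 ≈ 1.8581e-6)
V = 103711053259/538180 (V = 9 - (-192698 + 1/538180) = 9 - 1*(-103706209639/538180) = 9 + 103706209639/538180 = 103711053259/538180 ≈ 1.9271e+5)
(425234 + V)/(-337667 - 52005) = (425234 + 103711053259/538180)/(-337667 - 52005) = (332563487379/538180)/(-389672) = (332563487379/538180)*(-1/389672) = -332563487379/209713676960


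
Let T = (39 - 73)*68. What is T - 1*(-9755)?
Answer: 7443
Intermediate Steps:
T = -2312 (T = -34*68 = -2312)
T - 1*(-9755) = -2312 - 1*(-9755) = -2312 + 9755 = 7443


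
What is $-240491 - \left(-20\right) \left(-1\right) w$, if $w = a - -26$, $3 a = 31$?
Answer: $- \frac{723653}{3} \approx -2.4122 \cdot 10^{5}$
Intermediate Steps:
$a = \frac{31}{3}$ ($a = \frac{1}{3} \cdot 31 = \frac{31}{3} \approx 10.333$)
$w = \frac{109}{3}$ ($w = \frac{31}{3} - -26 = \frac{31}{3} + 26 = \frac{109}{3} \approx 36.333$)
$-240491 - \left(-20\right) \left(-1\right) w = -240491 - \left(-20\right) \left(-1\right) \frac{109}{3} = -240491 - 20 \cdot \frac{109}{3} = -240491 - \frac{2180}{3} = - \frac{723653}{3}$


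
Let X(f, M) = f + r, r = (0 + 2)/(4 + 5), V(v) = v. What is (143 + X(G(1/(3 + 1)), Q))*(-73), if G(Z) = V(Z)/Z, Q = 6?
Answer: -94754/9 ≈ -10528.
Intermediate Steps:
G(Z) = 1 (G(Z) = Z/Z = 1)
r = 2/9 ≈ 0.22222
X(f, M) = 2/9 + f (X(f, M) = f + 2/9 = 2/9 + f)
(143 + X(G(1/(3 + 1)), Q))*(-73) = (143 + (2/9 + 1))*(-73) = (143 + 11/9)*(-73) = (1298/9)*(-73) = -94754/9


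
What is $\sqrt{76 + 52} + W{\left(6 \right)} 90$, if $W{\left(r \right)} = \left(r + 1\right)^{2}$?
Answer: $4410 + 8 \sqrt{2} \approx 4421.3$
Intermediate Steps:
$W{\left(r \right)} = \left(1 + r\right)^{2}$
$\sqrt{76 + 52} + W{\left(6 \right)} 90 = \sqrt{76 + 52} + \left(1 + 6\right)^{2} \cdot 90 = \sqrt{128} + 7^{2} \cdot 90 = 8 \sqrt{2} + 49 \cdot 90 = 8 \sqrt{2} + 4410 = 4410 + 8 \sqrt{2}$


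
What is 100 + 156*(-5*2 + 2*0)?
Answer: -1460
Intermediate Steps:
100 + 156*(-5*2 + 2*0) = 100 + 156*(-10 + 0) = 100 + 156*(-10) = 100 - 1560 = -1460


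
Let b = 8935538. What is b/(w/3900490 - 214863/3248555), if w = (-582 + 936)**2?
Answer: -191901375327217490/730466211 ≈ -2.6271e+8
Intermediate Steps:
w = 125316 (w = 354**2 = 125316)
b/(w/3900490 - 214863/3248555) = 8935538/(125316/3900490 - 214863/3248555) = 8935538/(125316*(1/3900490) - 214863*1/3248555) = 8935538/(1062/33055 - 214863/3248555) = 8935538/(-730466211/21476197105) = 8935538*(-21476197105/730466211) = -191901375327217490/730466211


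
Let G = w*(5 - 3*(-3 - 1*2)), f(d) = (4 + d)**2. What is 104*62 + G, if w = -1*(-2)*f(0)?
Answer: 7088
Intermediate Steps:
w = 32 (w = -1*(-2)*(4 + 0)**2 = -(-2)*4**2 = -(-2)*16 = -1*(-32) = 32)
G = 640 (G = 32*(5 - 3*(-3 - 1*2)) = 32*(5 - 3*(-3 - 2)) = 32*(5 - 3*(-5)) = 32*(5 + 15) = 32*20 = 640)
104*62 + G = 104*62 + 640 = 6448 + 640 = 7088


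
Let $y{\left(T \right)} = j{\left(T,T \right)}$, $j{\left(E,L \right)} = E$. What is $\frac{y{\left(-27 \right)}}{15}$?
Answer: $- \frac{9}{5} \approx -1.8$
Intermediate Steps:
$y{\left(T \right)} = T$
$\frac{y{\left(-27 \right)}}{15} = \frac{1}{15} \left(-27\right) = - \frac{9}{5}$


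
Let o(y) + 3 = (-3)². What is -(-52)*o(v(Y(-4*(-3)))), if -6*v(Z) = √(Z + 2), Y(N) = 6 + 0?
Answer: 312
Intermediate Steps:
Y(N) = 6
v(Z) = -√(2 + Z)/6 (v(Z) = -√(Z + 2)/6 = -√(2 + Z)/6)
o(y) = 6 (o(y) = -3 + (-3)² = -3 + 9 = 6)
-(-52)*o(v(Y(-4*(-3)))) = -(-52)*6 = -1*(-312) = 312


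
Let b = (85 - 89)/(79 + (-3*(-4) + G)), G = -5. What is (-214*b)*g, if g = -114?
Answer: -48792/43 ≈ -1134.7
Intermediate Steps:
b = -2/43 (b = (85 - 89)/(79 + (-3*(-4) - 5)) = -4/(79 + (12 - 5)) = -4/(79 + 7) = -4/86 = -4*1/86 = -2/43 ≈ -0.046512)
(-214*b)*g = -214*(-2/43)*(-114) = (428/43)*(-114) = -48792/43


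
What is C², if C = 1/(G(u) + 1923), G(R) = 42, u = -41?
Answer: 1/3861225 ≈ 2.5898e-7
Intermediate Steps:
C = 1/1965 (C = 1/(42 + 1923) = 1/1965 ≈ 0.00050891)
C² = (1/1965)² = 1/3861225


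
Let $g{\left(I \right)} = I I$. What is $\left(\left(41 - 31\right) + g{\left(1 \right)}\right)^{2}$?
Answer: $121$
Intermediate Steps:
$g{\left(I \right)} = I^{2}$
$\left(\left(41 - 31\right) + g{\left(1 \right)}\right)^{2} = \left(\left(41 - 31\right) + 1^{2}\right)^{2} = \left(10 + 1\right)^{2} = 11^{2} = 121$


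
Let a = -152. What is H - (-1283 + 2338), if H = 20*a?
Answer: -4095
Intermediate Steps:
H = -3040 (H = 20*(-152) = -3040)
H - (-1283 + 2338) = -3040 - (-1283 + 2338) = -3040 - 1*1055 = -3040 - 1055 = -4095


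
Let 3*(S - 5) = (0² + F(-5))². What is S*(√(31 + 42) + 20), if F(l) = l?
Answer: 800/3 + 40*√73/3 ≈ 380.59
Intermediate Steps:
S = 40/3 (S = 5 + (0² - 5)²/3 = 5 + (0 - 5)²/3 = 5 + (⅓)*(-5)² = 5 + (⅓)*25 = 5 + 25/3 = 40/3 ≈ 13.333)
S*(√(31 + 42) + 20) = 40*(√(31 + 42) + 20)/3 = 40*(√73 + 20)/3 = 40*(20 + √73)/3 = 800/3 + 40*√73/3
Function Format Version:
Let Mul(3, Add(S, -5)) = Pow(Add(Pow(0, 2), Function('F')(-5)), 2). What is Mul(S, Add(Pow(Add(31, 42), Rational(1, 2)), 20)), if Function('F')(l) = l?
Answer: Add(Rational(800, 3), Mul(Rational(40, 3), Pow(73, Rational(1, 2)))) ≈ 380.59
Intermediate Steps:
S = Rational(40, 3) (S = Add(5, Mul(Rational(1, 3), Pow(Add(Pow(0, 2), -5), 2))) = Add(5, Mul(Rational(1, 3), Pow(Add(0, -5), 2))) = Add(5, Mul(Rational(1, 3), Pow(-5, 2))) = Add(5, Mul(Rational(1, 3), 25)) = Add(5, Rational(25, 3)) = Rational(40, 3) ≈ 13.333)
Mul(S, Add(Pow(Add(31, 42), Rational(1, 2)), 20)) = Mul(Rational(40, 3), Add(Pow(Add(31, 42), Rational(1, 2)), 20)) = Mul(Rational(40, 3), Add(Pow(73, Rational(1, 2)), 20)) = Mul(Rational(40, 3), Add(20, Pow(73, Rational(1, 2)))) = Add(Rational(800, 3), Mul(Rational(40, 3), Pow(73, Rational(1, 2))))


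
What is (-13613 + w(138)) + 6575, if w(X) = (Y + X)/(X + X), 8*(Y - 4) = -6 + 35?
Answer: -15538739/2208 ≈ -7037.5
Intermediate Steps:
Y = 61/8 (Y = 4 + (-6 + 35)/8 = 4 + (1/8)*29 = 4 + 29/8 = 61/8 ≈ 7.6250)
w(X) = (61/8 + X)/(2*X) (w(X) = (61/8 + X)/(X + X) = (61/8 + X)/((2*X)) = (61/8 + X)*(1/(2*X)) = (61/8 + X)/(2*X))
(-13613 + w(138)) + 6575 = (-13613 + (1/16)*(61 + 8*138)/138) + 6575 = (-13613 + (1/16)*(1/138)*(61 + 1104)) + 6575 = (-13613 + (1/16)*(1/138)*1165) + 6575 = (-13613 + 1165/2208) + 6575 = -30056339/2208 + 6575 = -15538739/2208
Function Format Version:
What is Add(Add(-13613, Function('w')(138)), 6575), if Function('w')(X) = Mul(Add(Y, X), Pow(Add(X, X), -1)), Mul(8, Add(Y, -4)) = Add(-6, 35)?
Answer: Rational(-15538739, 2208) ≈ -7037.5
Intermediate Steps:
Y = Rational(61, 8) (Y = Add(4, Mul(Rational(1, 8), Add(-6, 35))) = Add(4, Mul(Rational(1, 8), 29)) = Add(4, Rational(29, 8)) = Rational(61, 8) ≈ 7.6250)
Function('w')(X) = Mul(Rational(1, 2), Pow(X, -1), Add(Rational(61, 8), X)) (Function('w')(X) = Mul(Add(Rational(61, 8), X), Pow(Add(X, X), -1)) = Mul(Add(Rational(61, 8), X), Pow(Mul(2, X), -1)) = Mul(Add(Rational(61, 8), X), Mul(Rational(1, 2), Pow(X, -1))) = Mul(Rational(1, 2), Pow(X, -1), Add(Rational(61, 8), X)))
Add(Add(-13613, Function('w')(138)), 6575) = Add(Add(-13613, Mul(Rational(1, 16), Pow(138, -1), Add(61, Mul(8, 138)))), 6575) = Add(Add(-13613, Mul(Rational(1, 16), Rational(1, 138), Add(61, 1104))), 6575) = Add(Add(-13613, Mul(Rational(1, 16), Rational(1, 138), 1165)), 6575) = Add(Add(-13613, Rational(1165, 2208)), 6575) = Add(Rational(-30056339, 2208), 6575) = Rational(-15538739, 2208)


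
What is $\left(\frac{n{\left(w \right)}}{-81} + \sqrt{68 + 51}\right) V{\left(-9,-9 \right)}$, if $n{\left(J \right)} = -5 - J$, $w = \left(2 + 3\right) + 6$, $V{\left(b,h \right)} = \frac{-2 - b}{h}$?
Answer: $- \frac{112}{729} - \frac{7 \sqrt{119}}{9} \approx -8.6382$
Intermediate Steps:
$V{\left(b,h \right)} = \frac{-2 - b}{h}$
$w = 11$ ($w = 5 + 6 = 11$)
$\left(\frac{n{\left(w \right)}}{-81} + \sqrt{68 + 51}\right) V{\left(-9,-9 \right)} = \left(\frac{-5 - 11}{-81} + \sqrt{68 + 51}\right) \frac{-2 - -9}{-9} = \left(\left(-5 - 11\right) \left(- \frac{1}{81}\right) + \sqrt{119}\right) \left(- \frac{-2 + 9}{9}\right) = \left(\left(-16\right) \left(- \frac{1}{81}\right) + \sqrt{119}\right) \left(\left(- \frac{1}{9}\right) 7\right) = \left(\frac{16}{81} + \sqrt{119}\right) \left(- \frac{7}{9}\right) = - \frac{112}{729} - \frac{7 \sqrt{119}}{9}$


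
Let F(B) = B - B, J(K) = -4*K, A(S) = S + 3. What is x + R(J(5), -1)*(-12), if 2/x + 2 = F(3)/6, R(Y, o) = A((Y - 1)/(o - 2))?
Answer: -121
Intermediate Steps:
A(S) = 3 + S
F(B) = 0
R(Y, o) = 3 + (-1 + Y)/(-2 + o) (R(Y, o) = 3 + (Y - 1)/(o - 2) = 3 + (-1 + Y)/(-2 + o))
x = -1 (x = 2/(-2 + 0/6) = 2/(-2 + 0*(⅙)) = 2/(-2 + 0) = 2/(-2) = 2*(-½) = -1)
x + R(J(5), -1)*(-12) = -1 + ((-7 - 4*5 + 3*(-1))/(-2 - 1))*(-12) = -1 + ((-7 - 20 - 3)/(-3))*(-12) = -1 - ⅓*(-30)*(-12) = -1 + 10*(-12) = -1 - 120 = -121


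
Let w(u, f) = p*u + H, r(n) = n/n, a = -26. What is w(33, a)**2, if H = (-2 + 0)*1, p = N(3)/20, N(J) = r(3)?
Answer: 49/400 ≈ 0.12250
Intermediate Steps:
r(n) = 1
N(J) = 1
p = 1/20 ≈ 0.050000
H = -2 (H = -2*1 = -2)
w(u, f) = -2 + u/20 (w(u, f) = u/20 - 2 = -2 + u/20)
w(33, a)**2 = (-2 + (1/20)*33)**2 = (-2 + 33/20)**2 = (-7/20)**2 = 49/400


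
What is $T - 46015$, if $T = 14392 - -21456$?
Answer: $-10167$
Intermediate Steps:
$T = 35848$ ($T = 14392 + 21456 = 35848$)
$T - 46015 = 35848 - 46015 = -10167$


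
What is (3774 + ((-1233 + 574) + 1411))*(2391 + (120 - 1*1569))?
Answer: 4263492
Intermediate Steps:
(3774 + ((-1233 + 574) + 1411))*(2391 + (120 - 1*1569)) = (3774 + (-659 + 1411))*(2391 + (120 - 1569)) = (3774 + 752)*(2391 - 1449) = 4526*942 = 4263492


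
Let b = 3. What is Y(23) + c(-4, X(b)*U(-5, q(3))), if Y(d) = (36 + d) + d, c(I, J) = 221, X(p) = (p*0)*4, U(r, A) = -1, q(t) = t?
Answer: 303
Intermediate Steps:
X(p) = 0 (X(p) = 0*4 = 0)
Y(d) = 36 + 2*d
Y(23) + c(-4, X(b)*U(-5, q(3))) = (36 + 2*23) + 221 = (36 + 46) + 221 = 82 + 221 = 303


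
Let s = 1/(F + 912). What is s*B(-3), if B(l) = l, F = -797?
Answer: -3/115 ≈ -0.026087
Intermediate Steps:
s = 1/115 (s = 1/(-797 + 912) = 1/115 ≈ 0.0086956)
s*B(-3) = (1/115)*(-3) = -3/115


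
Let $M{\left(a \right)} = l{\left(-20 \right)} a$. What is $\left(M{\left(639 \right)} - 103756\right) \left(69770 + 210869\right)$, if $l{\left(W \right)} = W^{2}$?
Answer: $42613348316$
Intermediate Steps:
$M{\left(a \right)} = 400 a$ ($M{\left(a \right)} = \left(-20\right)^{2} a = 400 a$)
$\left(M{\left(639 \right)} - 103756\right) \left(69770 + 210869\right) = \left(400 \cdot 639 - 103756\right) \left(69770 + 210869\right) = \left(255600 - 103756\right) 280639 = 151844 \cdot 280639 = 42613348316$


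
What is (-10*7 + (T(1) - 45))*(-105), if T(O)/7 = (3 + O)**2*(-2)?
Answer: 35595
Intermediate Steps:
T(O) = -14*(3 + O)**2 (T(O) = 7*((3 + O)**2*(-2)) = 7*(-2*(3 + O)**2) = -14*(3 + O)**2)
(-10*7 + (T(1) - 45))*(-105) = (-10*7 + (-14*(3 + 1)**2 - 45))*(-105) = (-70 + (-14*4**2 - 45))*(-105) = (-70 + (-14*16 - 45))*(-105) = (-70 + (-224 - 45))*(-105) = (-70 - 269)*(-105) = -339*(-105) = 35595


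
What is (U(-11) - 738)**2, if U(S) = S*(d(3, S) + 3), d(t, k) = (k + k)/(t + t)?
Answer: 4804864/9 ≈ 5.3387e+5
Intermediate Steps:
d(t, k) = k/t (d(t, k) = (2*k)/((2*t)) = (2*k)*(1/(2*t)) = k/t)
U(S) = S*(3 + S/3) (U(S) = S*(S/3 + 3) = S*(3 + S/3))
(U(-11) - 738)**2 = ((1/3)*(-11)*(9 - 11) - 738)**2 = ((1/3)*(-11)*(-2) - 738)**2 = (22/3 - 738)**2 = (-2192/3)**2 = 4804864/9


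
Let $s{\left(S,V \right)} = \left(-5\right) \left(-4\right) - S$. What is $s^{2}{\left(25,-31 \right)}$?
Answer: $25$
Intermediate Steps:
$s{\left(S,V \right)} = 20 - S$
$s^{2}{\left(25,-31 \right)} = \left(20 - 25\right)^{2} = \left(-5\right)^{2} = 25$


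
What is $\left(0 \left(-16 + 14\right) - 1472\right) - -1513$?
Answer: $41$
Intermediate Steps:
$\left(0 \left(-16 + 14\right) - 1472\right) - -1513 = \left(0 \left(-2\right) - 1472\right) + 1513 = \left(0 - 1472\right) + 1513 = -1472 + 1513 = 41$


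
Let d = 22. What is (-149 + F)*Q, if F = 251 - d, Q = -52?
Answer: -4160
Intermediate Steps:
F = 229 (F = 251 - 1*22 = 251 - 22 = 229)
(-149 + F)*Q = (-149 + 229)*(-52) = 80*(-52) = -4160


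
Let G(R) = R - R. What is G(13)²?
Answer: 0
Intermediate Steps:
G(R) = 0
G(13)² = 0² = 0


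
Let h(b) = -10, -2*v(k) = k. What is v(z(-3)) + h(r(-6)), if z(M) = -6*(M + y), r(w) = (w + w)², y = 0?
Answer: -19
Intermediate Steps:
r(w) = 4*w² (r(w) = (2*w)² = 4*w²)
z(M) = -6*M (z(M) = -6*(M + 0) = -6*M)
v(k) = -k/2
v(z(-3)) + h(r(-6)) = -(-3)*(-3) - 10 = -½*18 - 10 = -9 - 10 = -19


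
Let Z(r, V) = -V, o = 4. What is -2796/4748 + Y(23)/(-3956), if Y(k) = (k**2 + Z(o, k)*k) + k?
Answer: -121415/204164 ≈ -0.59469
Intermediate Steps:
Y(k) = k (Y(k) = (k**2 + (-k)*k) + k = (k**2 - k**2) + k = 0 + k = k)
-2796/4748 + Y(23)/(-3956) = -2796/4748 + 23/(-3956) = -2796*1/4748 + 23*(-1/3956) = -699/1187 - 1/172 = -121415/204164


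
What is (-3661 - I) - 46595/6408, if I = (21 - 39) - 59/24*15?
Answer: -5788661/1602 ≈ -3613.4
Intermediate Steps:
I = -439/8 (I = -18 - 59*1/24*15 = -18 - 59/24*15 = -18 - 295/8 = -439/8 ≈ -54.875)
(-3661 - I) - 46595/6408 = (-3661 - 1*(-439/8)) - 46595/6408 = (-3661 + 439/8) - 46595/6408 = -28849/8 - 1*46595/6408 = -28849/8 - 46595/6408 = -5788661/1602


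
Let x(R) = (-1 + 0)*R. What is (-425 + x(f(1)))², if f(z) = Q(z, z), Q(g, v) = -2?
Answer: 178929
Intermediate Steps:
f(z) = -2
x(R) = -R
(-425 + x(f(1)))² = (-425 - 1*(-2))² = (-425 + 2)² = (-423)² = 178929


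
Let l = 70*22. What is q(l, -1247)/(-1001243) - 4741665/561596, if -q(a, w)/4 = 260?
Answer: -4746974829755/562294063828 ≈ -8.4422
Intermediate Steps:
l = 1540
q(a, w) = -1040 (q(a, w) = -4*260 = -1040)
q(l, -1247)/(-1001243) - 4741665/561596 = -1040/(-1001243) - 4741665/561596 = -1040*(-1/1001243) - 4741665*1/561596 = 1040/1001243 - 4741665/561596 = -4746974829755/562294063828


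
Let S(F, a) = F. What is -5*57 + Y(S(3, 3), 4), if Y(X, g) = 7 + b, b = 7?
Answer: -271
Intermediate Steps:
Y(X, g) = 14 (Y(X, g) = 7 + 7 = 14)
-5*57 + Y(S(3, 3), 4) = -5*57 + 14 = -285 + 14 = -271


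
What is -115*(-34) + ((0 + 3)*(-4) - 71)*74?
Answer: -2232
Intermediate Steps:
-115*(-34) + ((0 + 3)*(-4) - 71)*74 = 3910 + (3*(-4) - 71)*74 = 3910 + (-12 - 71)*74 = 3910 - 83*74 = 3910 - 6142 = -2232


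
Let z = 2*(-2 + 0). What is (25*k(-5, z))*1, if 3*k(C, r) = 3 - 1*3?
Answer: 0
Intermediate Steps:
z = -4 (z = 2*(-2) = -4)
k(C, r) = 0 (k(C, r) = (3 - 1*3)/3 = (3 - 3)/3 = (1/3)*0 = 0)
(25*k(-5, z))*1 = (25*0)*1 = 0*1 = 0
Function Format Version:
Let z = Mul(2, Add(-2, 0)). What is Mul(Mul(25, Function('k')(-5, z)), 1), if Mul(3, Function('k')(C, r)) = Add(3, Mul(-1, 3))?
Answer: 0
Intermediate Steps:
z = -4 (z = Mul(2, -2) = -4)
Function('k')(C, r) = 0 (Function('k')(C, r) = Mul(Rational(1, 3), Add(3, Mul(-1, 3))) = Mul(Rational(1, 3), Add(3, -3)) = Mul(Rational(1, 3), 0) = 0)
Mul(Mul(25, Function('k')(-5, z)), 1) = Mul(Mul(25, 0), 1) = Mul(0, 1) = 0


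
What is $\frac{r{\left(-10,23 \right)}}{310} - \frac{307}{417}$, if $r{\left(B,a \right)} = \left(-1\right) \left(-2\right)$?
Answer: $- \frac{47168}{64635} \approx -0.72976$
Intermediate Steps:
$r{\left(B,a \right)} = 2$
$\frac{r{\left(-10,23 \right)}}{310} - \frac{307}{417} = \frac{2}{310} - \frac{307}{417} = 2 \cdot \frac{1}{310} - \frac{307}{417} = \frac{1}{155} - \frac{307}{417} = - \frac{47168}{64635}$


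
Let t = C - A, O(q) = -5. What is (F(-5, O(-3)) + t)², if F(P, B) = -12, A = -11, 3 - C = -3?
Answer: 25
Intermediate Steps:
C = 6 (C = 3 - 1*(-3) = 3 + 3 = 6)
t = 17 (t = 6 - 1*(-11) = 6 + 11 = 17)
(F(-5, O(-3)) + t)² = (-12 + 17)² = 5² = 25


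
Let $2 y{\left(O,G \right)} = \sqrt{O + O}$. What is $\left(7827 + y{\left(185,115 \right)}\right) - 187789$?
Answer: $-179962 + \frac{\sqrt{370}}{2} \approx -1.7995 \cdot 10^{5}$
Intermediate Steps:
$y{\left(O,G \right)} = \frac{\sqrt{2} \sqrt{O}}{2}$ ($y{\left(O,G \right)} = \frac{\sqrt{O + O}}{2} = \frac{\sqrt{2 O}}{2} = \frac{\sqrt{2} \sqrt{O}}{2}$)
$\left(7827 + y{\left(185,115 \right)}\right) - 187789 = \left(7827 + \frac{\sqrt{2} \sqrt{185}}{2}\right) - 187789 = \left(7827 + \frac{\sqrt{370}}{2}\right) - 187789 = -179962 + \frac{\sqrt{370}}{2}$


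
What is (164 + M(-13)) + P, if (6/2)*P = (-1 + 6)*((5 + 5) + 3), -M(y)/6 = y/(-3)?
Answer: 479/3 ≈ 159.67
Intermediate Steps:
M(y) = 2*y (M(y) = -6*y/(-3) = -6*y*(-1)/3 = -(-2)*y = 2*y)
P = 65/3 (P = ((-1 + 6)*((5 + 5) + 3))/3 = (5*(10 + 3))/3 = (5*13)/3 = (⅓)*65 = 65/3 ≈ 21.667)
(164 + M(-13)) + P = (164 + 2*(-13)) + 65/3 = (164 - 26) + 65/3 = 138 + 65/3 = 479/3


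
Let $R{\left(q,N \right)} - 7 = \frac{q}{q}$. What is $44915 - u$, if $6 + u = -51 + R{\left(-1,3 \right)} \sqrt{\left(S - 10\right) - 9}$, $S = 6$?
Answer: $44972 - 8 i \sqrt{13} \approx 44972.0 - 28.844 i$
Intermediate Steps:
$R{\left(q,N \right)} = 8$ ($R{\left(q,N \right)} = 7 + \frac{q}{q} = 7 + 1 = 8$)
$u = -57 + 8 i \sqrt{13}$ ($u = -6 - \left(51 - 8 \sqrt{\left(6 - 10\right) - 9}\right) = -6 - \left(51 - 8 \sqrt{-4 - 9}\right) = -6 - \left(51 - 8 \sqrt{-13}\right) = -6 - \left(51 - 8 i \sqrt{13}\right) = -57 + 8 i \sqrt{13} \approx -57.0 + 28.844 i$)
$44915 - u = 44915 - \left(-57 + 8 i \sqrt{13}\right) = 44915 + \left(57 - 8 i \sqrt{13}\right) = 44972 - 8 i \sqrt{13}$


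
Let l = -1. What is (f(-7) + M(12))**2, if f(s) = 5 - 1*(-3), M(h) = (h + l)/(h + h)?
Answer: 41209/576 ≈ 71.543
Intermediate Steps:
M(h) = (-1 + h)/(2*h) (M(h) = (h - 1)/(h + h) = (-1 + h)/((2*h)) = (-1 + h)*(1/(2*h)) = (-1 + h)/(2*h))
f(s) = 8 (f(s) = 5 + 3 = 8)
(f(-7) + M(12))**2 = (8 + (1/2)*(-1 + 12)/12)**2 = (8 + (1/2)*(1/12)*11)**2 = (8 + 11/24)**2 = (203/24)**2 = 41209/576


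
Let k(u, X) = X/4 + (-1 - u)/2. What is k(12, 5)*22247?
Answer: -467187/4 ≈ -1.1680e+5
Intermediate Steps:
k(u, X) = -½ - u/2 + X/4 (k(u, X) = X*(¼) + (-1 - u)*(½) = X/4 + (-½ - u/2) = -½ - u/2 + X/4)
k(12, 5)*22247 = (-½ - ½*12 + (¼)*5)*22247 = (-½ - 6 + 5/4)*22247 = -21/4*22247 = -467187/4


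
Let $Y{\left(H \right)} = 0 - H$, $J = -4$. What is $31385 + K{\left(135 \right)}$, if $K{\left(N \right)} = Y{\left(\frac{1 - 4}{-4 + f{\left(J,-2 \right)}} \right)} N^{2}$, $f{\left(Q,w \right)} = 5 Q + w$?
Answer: $\frac{761335}{26} \approx 29282.0$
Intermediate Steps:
$f{\left(Q,w \right)} = w + 5 Q$
$Y{\left(H \right)} = - H$
$K{\left(N \right)} = - \frac{3 N^{2}}{26}$ ($K{\left(N \right)} = - \frac{1 - 4}{-4 + \left(-2 + 5 \left(-4\right)\right)} N^{2} = - \frac{-3}{-4 - 22} N^{2} = - \frac{-3}{-26} N^{2} = - \frac{\left(-3\right) \left(-1\right)}{26} N^{2} = \left(-1\right) \frac{3}{26} N^{2} = - \frac{3 N^{2}}{26}$)
$31385 + K{\left(135 \right)} = 31385 - \frac{3 \cdot 135^{2}}{26} = 31385 - \frac{54675}{26} = \frac{761335}{26}$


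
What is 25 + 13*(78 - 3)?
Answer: 1000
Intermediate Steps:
25 + 13*(78 - 3) = 25 + 13*75 = 25 + 975 = 1000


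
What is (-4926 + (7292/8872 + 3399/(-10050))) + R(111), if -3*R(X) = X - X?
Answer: -9149515936/1857575 ≈ -4925.5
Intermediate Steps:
R(X) = 0 (R(X) = -(X - X)/3 = -1/3*0 = 0)
(-4926 + (7292/8872 + 3399/(-10050))) + R(111) = (-4926 + (7292/8872 + 3399/(-10050))) + 0 = (-4926 + (7292*(1/8872) + 3399*(-1/10050))) + 0 = (-4926 + (1823/2218 - 1133/3350)) + 0 = (-4926 + 898514/1857575) + 0 = -9149515936/1857575 + 0 = -9149515936/1857575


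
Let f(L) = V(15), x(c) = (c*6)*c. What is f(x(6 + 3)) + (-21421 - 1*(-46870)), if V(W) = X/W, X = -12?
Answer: 127241/5 ≈ 25448.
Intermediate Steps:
x(c) = 6*c² (x(c) = (6*c)*c = 6*c²)
V(W) = -12/W
f(L) = -⅘ (f(L) = -12/15 = -12*1/15 = -⅘)
f(x(6 + 3)) + (-21421 - 1*(-46870)) = -⅘ + (-21421 - 1*(-46870)) = -⅘ + (-21421 + 46870) = -⅘ + 25449 = 127241/5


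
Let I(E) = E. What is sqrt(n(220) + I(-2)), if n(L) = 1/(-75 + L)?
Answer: 17*I*sqrt(145)/145 ≈ 1.4118*I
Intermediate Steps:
sqrt(n(220) + I(-2)) = sqrt(1/(-75 + 220) - 2) = sqrt(1/145 - 2) = sqrt(-289/145) = 17*I*sqrt(145)/145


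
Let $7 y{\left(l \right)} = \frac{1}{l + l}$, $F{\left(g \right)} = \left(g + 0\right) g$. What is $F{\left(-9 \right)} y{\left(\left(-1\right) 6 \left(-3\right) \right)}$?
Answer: $\frac{9}{28} \approx 0.32143$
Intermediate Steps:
$F{\left(g \right)} = g^{2}$ ($F{\left(g \right)} = g g = g^{2}$)
$y{\left(l \right)} = \frac{1}{14 l}$ ($y{\left(l \right)} = \frac{1}{7 \left(l + l\right)} = \frac{1}{7 \cdot 2 l} = \frac{\frac{1}{2} \frac{1}{l}}{7} = \frac{1}{14 l}$)
$F{\left(-9 \right)} y{\left(\left(-1\right) 6 \left(-3\right) \right)} = \left(-9\right)^{2} \frac{1}{14 \left(-1\right) 6 \left(-3\right)} = 81 \frac{1}{14 \left(\left(-6\right) \left(-3\right)\right)} = 81 \frac{1}{14 \cdot 18} = 81 \cdot \frac{1}{14} \cdot \frac{1}{18} = 81 \cdot \frac{1}{252} = \frac{9}{28}$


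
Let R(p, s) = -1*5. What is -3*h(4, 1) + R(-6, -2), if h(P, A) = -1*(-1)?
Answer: -8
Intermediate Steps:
h(P, A) = 1
R(p, s) = -5
-3*h(4, 1) + R(-6, -2) = -3*1 - 5 = -3 - 5 = -8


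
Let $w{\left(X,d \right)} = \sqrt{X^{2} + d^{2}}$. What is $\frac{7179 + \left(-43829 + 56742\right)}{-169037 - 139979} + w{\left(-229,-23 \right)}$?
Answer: $- \frac{5023}{77254} + \sqrt{52970} \approx 230.09$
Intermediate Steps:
$\frac{7179 + \left(-43829 + 56742\right)}{-169037 - 139979} + w{\left(-229,-23 \right)} = \frac{7179 + \left(-43829 + 56742\right)}{-169037 - 139979} + \sqrt{\left(-229\right)^{2} + \left(-23\right)^{2}} = \frac{7179 + 12913}{-309016} + \sqrt{52441 + 529} = 20092 \left(- \frac{1}{309016}\right) + \sqrt{52970} = - \frac{5023}{77254} + \sqrt{52970}$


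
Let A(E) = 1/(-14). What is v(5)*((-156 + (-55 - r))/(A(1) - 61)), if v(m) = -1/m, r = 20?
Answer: -1078/1425 ≈ -0.75649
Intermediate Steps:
A(E) = -1/14
v(5)*((-156 + (-55 - r))/(A(1) - 61)) = (-1/5)*((-156 + (-55 - 1*20))/(-1/14 - 61)) = (-1*⅕)*((-156 + (-55 - 20))/(-855/14)) = -(-156 - 75)*(-14)/(5*855) = -(-231)*(-14)/(5*855) = -⅕*1078/285 = -1078/1425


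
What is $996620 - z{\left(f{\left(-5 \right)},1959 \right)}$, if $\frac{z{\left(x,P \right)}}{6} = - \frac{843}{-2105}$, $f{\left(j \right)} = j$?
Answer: $\frac{2097880042}{2105} \approx 9.9662 \cdot 10^{5}$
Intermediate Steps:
$z{\left(x,P \right)} = \frac{5058}{2105}$ ($z{\left(x,P \right)} = 6 \left(- \frac{843}{-2105}\right) = 6 \left(\left(-843\right) \left(- \frac{1}{2105}\right)\right) = 6 \cdot \frac{843}{2105} = \frac{5058}{2105}$)
$996620 - z{\left(f{\left(-5 \right)},1959 \right)} = 996620 - \frac{5058}{2105} = \frac{2097880042}{2105}$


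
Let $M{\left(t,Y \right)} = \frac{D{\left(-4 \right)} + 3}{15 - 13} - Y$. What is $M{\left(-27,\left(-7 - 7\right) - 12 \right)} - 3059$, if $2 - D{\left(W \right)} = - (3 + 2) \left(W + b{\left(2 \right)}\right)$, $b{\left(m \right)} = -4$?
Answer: $- \frac{6101}{2} \approx -3050.5$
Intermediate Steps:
$D{\left(W \right)} = -18 + 5 W$ ($D{\left(W \right)} = 2 - - (3 + 2) \left(W - 4\right) = 2 - \left(-1\right) 5 \left(-4 + W\right) = 2 - - 5 \left(-4 + W\right) = 2 - \left(20 - 5 W\right) = 2 + \left(-20 + 5 W\right) = -18 + 5 W$)
$M{\left(t,Y \right)} = - \frac{35}{2} - Y$ ($M{\left(t,Y \right)} = \frac{\left(-18 + 5 \left(-4\right)\right) + 3}{15 - 13} - Y = \frac{\left(-18 - 20\right) + 3}{2} - Y = \left(-38 + 3\right) \frac{1}{2} - Y = \left(-35\right) \frac{1}{2} - Y = - \frac{35}{2} - Y$)
$M{\left(-27,\left(-7 - 7\right) - 12 \right)} - 3059 = \left(- \frac{35}{2} - \left(\left(-7 - 7\right) - 12\right)\right) - 3059 = \left(- \frac{35}{2} - \left(-14 - 12\right)\right) - 3059 = \left(- \frac{35}{2} - -26\right) - 3059 = \left(- \frac{35}{2} + 26\right) - 3059 = \frac{17}{2} - 3059 = - \frac{6101}{2}$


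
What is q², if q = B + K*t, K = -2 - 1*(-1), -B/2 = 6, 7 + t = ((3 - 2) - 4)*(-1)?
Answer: 64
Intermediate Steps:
t = -4 (t = -7 + ((3 - 2) - 4)*(-1) = -7 + (1 - 4)*(-1) = -7 - 3*(-1) = -7 + 3 = -4)
B = -12 (B = -2*6 = -12)
K = -1 (K = -2 + 1 = -1)
q = -8 (q = -12 - 1*(-4) = -12 + 4 = -8)
q² = (-8)² = 64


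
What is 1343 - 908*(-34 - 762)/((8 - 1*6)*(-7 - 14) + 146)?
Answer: 107805/13 ≈ 8292.7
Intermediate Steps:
1343 - 908*(-34 - 762)/((8 - 1*6)*(-7 - 14) + 146) = 1343 - (-722768)/((8 - 6)*(-21) + 146) = 1343 - (-722768)/(2*(-21) + 146) = 1343 - (-722768)/(-42 + 146) = 1343 - (-722768)/104 = 1343 - 908*(-199/26) = 1343 + 90346/13 = 107805/13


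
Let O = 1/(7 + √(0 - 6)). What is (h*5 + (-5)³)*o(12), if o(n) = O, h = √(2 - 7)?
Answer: (-25 + I*√5)*(7 - I*√6)/11 ≈ -15.411 + 6.99*I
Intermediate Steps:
h = I*√5 (h = √(-5) = I*√5 ≈ 2.2361*I)
O = 1/(7 + I*√6) (O = 1/(7 + √(-6)) = 1/(7 + I*√6) ≈ 0.12727 - 0.044536*I)
o(n) = 7/55 - I*√6/55
(h*5 + (-5)³)*o(12) = ((I*√5)*5 + (-5)³)*(7/55 - I*√6/55) = (5*I*√5 - 125)*(7/55 - I*√6/55) = (-125 + 5*I*√5)*(7/55 - I*√6/55)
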